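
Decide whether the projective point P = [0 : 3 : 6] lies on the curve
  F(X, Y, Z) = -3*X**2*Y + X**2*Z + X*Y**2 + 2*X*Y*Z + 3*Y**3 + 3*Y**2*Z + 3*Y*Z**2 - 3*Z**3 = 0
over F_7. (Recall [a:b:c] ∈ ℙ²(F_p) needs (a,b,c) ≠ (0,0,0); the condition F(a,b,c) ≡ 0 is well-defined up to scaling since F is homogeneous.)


F(0,3,6) ≡ 3 (mod 7); P is NOT on the curve.

Evaluate F(0, 3, 6) term-by-term (mod 7).
  -3*X**2*Y ↦ -3·0·3·1 = 0
  X**2*Z ↦ 1·0·1·6 = 0
  X*Y**2 ↦ 1·0·9·1 = 0
  2*X*Y*Z ↦ 2·0·3·6 = 0
  3*Y**3 ↦ 3·1·27·1 = 81
  3*Y**2*Z ↦ 3·1·9·6 = 162
  3*Y*Z**2 ↦ 3·1·3·36 = 324
  -3*Z**3 ↦ -3·1·1·216 = -648
Sum: F(0, 3, 6) = (0) + (0) + (0) + (0) + (81) + (162) + (324) + (-648) = -81.
Reducing mod 7: -81 ≡ 3 (mod 7).
Since F(a, b, c) ≡ 3 ≠ 0 (mod 7), P does NOT lie on the curve.


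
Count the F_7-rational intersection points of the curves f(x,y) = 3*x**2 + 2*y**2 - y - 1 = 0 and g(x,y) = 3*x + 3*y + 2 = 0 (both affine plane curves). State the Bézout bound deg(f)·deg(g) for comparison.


Common zeros: {(5, 6)}; count = 1; Bézout bound = 2.

deg(f) = 2, deg(g) = 1, so Bézout bound = 2.
Scan x ∈ F_7. For each x, list the y ∈ F_7 with f(x, y) ≡ 0 and those with g(x, y) ≡ 0 (mod 7); the common zeros in that column are the intersection.
  x = 0: f ≡ 0 at y ∈ {1, 3}; g ≡ 0 at y ∈ {4}; common: ∅.
  x = 1: f ≡ 0 at y ∈ ∅; g ≡ 0 at y ∈ {3}; common: ∅.
  x = 2: f ≡ 0 at y ∈ {5, 6}; g ≡ 0 at y ∈ {2}; common: ∅.
  x = 3: f ≡ 0 at y ∈ ∅; g ≡ 0 at y ∈ {1}; common: ∅.
  x = 4: f ≡ 0 at y ∈ ∅; g ≡ 0 at y ∈ {0}; common: ∅.
  x = 5: f ≡ 0 at y ∈ {5, 6}; g ≡ 0 at y ∈ {6}; common: {6}.
  x = 6: f ≡ 0 at y ∈ ∅; g ≡ 0 at y ∈ {5}; common: ∅.
Collecting: common zeros = {(5, 6)}, so the count is 1.
Comparison with the Bézout bound: 1 ≤ 2 = deg(f)·deg(g), as expected for curves with no common component (the affine F_7-count falls short of the bound because intersections may lie at infinity, over extension fields, or carry multiplicity).


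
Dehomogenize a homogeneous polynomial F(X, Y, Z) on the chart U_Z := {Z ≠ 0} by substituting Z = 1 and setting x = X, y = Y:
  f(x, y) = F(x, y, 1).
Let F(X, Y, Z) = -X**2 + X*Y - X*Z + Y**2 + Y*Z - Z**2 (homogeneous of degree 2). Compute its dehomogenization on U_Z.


f(x, y) = -x**2 + x*y - x + y**2 + y - 1

On U_Z we set Z = 1. Each monomial c·X^i·Y^j·Z^k in F becomes c·x^i·y^j·1^k = c·x^i·y^j.
Substituting Z = 1: F(X, Y, 1) = -x**2 + x*y - x + y**2 + y - 1.
Note: deg(f) ≤ deg(F) = 2; strict inequality happens when F is divisible by Z (lost terms).


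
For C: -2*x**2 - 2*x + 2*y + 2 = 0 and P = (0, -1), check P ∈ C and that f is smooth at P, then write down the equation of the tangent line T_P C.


Tangent line at P: -2*x + 2*y + 2 = 0.

Step 1: f(0, -1) = 0, so P lies on C.
Step 2: partial derivatives
  f_x(x, y) = -4*x - 2, f_y(x, y) = 2.
  f_x(P) = -2, f_y(P) = 2 (gradient nonzero, so P is smooth).
Step 3: tangent line at P: -2·(x − 0) + 2·(y − -1) = 0.
Expanding: -2*x + 2*y + 2 = 0.


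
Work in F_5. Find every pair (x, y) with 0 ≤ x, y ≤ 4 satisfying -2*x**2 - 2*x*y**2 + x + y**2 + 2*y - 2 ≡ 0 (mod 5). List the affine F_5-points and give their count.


Affine F_5-points: {(3, 1), (4, 0), (4, 1)}; count = 3.

For each of the 25 pairs (x, y) ∈ F_5², evaluate f(x, y) mod 5. Record the zeros.
  x = 0: [0↦3, 1↦1, 2↦1, 3↦3, 4↦2]  zeros at y ∈ ∅
  x = 1: [0↦2, 1↦3, 2↦2, 3↦4, 4↦4]  zeros at y ∈ ∅
  x = 2: [0↦2, 1↦1, 2↦4, 3↦1, 4↦2]  zeros at y ∈ ∅
  x = 3: [0↦3, 1↦0, 2↦2, 3↦4, 4↦1]  zeros at y ∈ {1}
  x = 4: [0↦0, 1↦0, 2↦1, 3↦3, 4↦1]  zeros at y ∈ {0, 1}
Collecting zeros: affine points = {(3, 1), (4, 0), (4, 1)}.
Total count |C(F_5)_aff| = 3.


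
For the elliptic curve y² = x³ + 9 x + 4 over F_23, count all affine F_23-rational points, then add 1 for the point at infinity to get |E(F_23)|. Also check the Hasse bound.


Affine points = {(0, 2), (0, 21), (3, 9), (3, 14), (4, 9), (4, 14), (5, 6), (5, 17), (8, 6), (8, 17), (9, 3), (9, 20), (10, 6), (10, 17), (11, 10), (11, 13), (12, 0), (13, 8), (13, 15), (15, 8), (15, 15), (16, 9), (16, 14), (18, 8), (18, 15), (21, 1), (21, 22)}; affine count = 27; |E(F_23)| = 28.

Discriminant check: Δ ∝ 4a³ + 27b² = 4·9³ + 27·4² = 4·729 + 27·16 ≡ 13 (mod 23). Nonzero ⇒ E is nonsingular.
For each x ∈ F_23, compute rhs = x³ + 9·x + 4 mod 23, then count y ∈ F_23 with y² ≡ rhs.
  x = 0: rhs = 4, matching y values: 2, 21 (2 points).
  x = 1: rhs = 14, matching y values: none (0 points).
  x = 2: rhs = 7, matching y values: none (0 points).
  x = 3: rhs = 12, matching y values: 9, 14 (2 points).
  x = 4: rhs = 12, matching y values: 9, 14 (2 points).
  x = 5: rhs = 13, matching y values: 6, 17 (2 points).
  x = 6: rhs = 21, matching y values: none (0 points).
  x = 7: rhs = 19, matching y values: none (0 points).
  x = 8: rhs = 13, matching y values: 6, 17 (2 points).
  x = 9: rhs = 9, matching y values: 3, 20 (2 points).
  x = 10: rhs = 13, matching y values: 6, 17 (2 points).
  x = 11: rhs = 8, matching y values: 10, 13 (2 points).
  x = 12: rhs = 0, matching y values: 0 (1 points).
  x = 13: rhs = 18, matching y values: 8, 15 (2 points).
  x = 14: rhs = 22, matching y values: none (0 points).
  x = 15: rhs = 18, matching y values: 8, 15 (2 points).
  x = 16: rhs = 12, matching y values: 9, 14 (2 points).
  x = 17: rhs = 10, matching y values: none (0 points).
  x = 18: rhs = 18, matching y values: 8, 15 (2 points).
  x = 19: rhs = 19, matching y values: none (0 points).
  x = 20: rhs = 19, matching y values: none (0 points).
  x = 21: rhs = 1, matching y values: 1, 22 (2 points).
  x = 22: rhs = 17, matching y values: none (0 points).
Total affine count: 27.
Full point count |E(F_23)| = 27 + 1 = 28.
Hasse bound: |28 − (23+1)| = |4| = 4 ≤ 2√23 ≈ 9.5917 ✓.


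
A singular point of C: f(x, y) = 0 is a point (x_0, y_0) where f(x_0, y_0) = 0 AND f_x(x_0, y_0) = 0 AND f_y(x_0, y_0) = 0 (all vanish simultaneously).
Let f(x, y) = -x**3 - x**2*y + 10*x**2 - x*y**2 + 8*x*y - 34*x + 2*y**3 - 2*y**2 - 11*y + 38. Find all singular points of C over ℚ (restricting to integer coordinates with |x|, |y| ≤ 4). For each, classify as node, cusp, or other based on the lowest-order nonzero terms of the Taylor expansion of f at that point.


Singular points: {(3, 1)}; classification: cusp.

Compute partial derivatives:
  f_x = -3*x**2 - 2*x*y + 20*x - y**2 + 8*y - 34.
  f_y = -x**2 - 2*x*y + 8*x + 6*y**2 - 4*y - 11.
Scan x_0 ∈ {−4, ..., 4}. For each x_0, f_y(x_0, y) is a polynomial in y; find its integer roots y ∈ {−4, ..., 4}, then test f_x and f at those candidates.
  x = -4: f_y(-4, y) = 6*y**2 + 4*y - 59; no integer root y with |y| ≤ 4.
  x = -3: f_y(-3, y) = 6*y**2 + 2*y - 44; no integer root y with |y| ≤ 4.
  x = -2: f_y(-2, y) = 6*y**2 - 31; no integer root y with |y| ≤ 4.
  x = -1: f_y(-1, y) = 6*y**2 - 2*y - 20; vanishes at y ∈ {2}. (-1, 2): f_x = -41 ≠ 0.
  x = 0: f_y(0, y) = 6*y**2 - 4*y - 11; no integer root y with |y| ≤ 4.
  x = 1: f_y(1, y) = 6*y**2 - 6*y - 4; no integer root y with |y| ≤ 4.
  x = 2: f_y(2, y) = 6*y**2 - 8*y + 1; no integer root y with |y| ≤ 4.
  x = 3: f_y(3, y) = 6*y**2 - 10*y + 4; vanishes at y ∈ {1}. (3, 1): f_x = 0, f = 0 — SINGULAR.
  x = 4: f_y(4, y) = 6*y**2 - 12*y + 5; no integer root y with |y| ≤ 4.
Only singular point on the grid: (3, 1).
Classify: substitute x = 3 + u, y = 1 + v and expand: f = -u**3 - u**2*v - u*v**2 + 2*v**3 + v**2.
No constant or linear terms (consistent with a singular point). Quadratic part: v**2. Cubic part: -u**3 - u**2*v - u*v**2 + 2*v**3.
The quadratic part v**2 is a perfect square, so there is a single (double) tangent line v = 0, i.e. y = 1. Restricting the cubic part to that line (v = 0) leaves -u**3 ≠ 0, so f is not divisible by v and the branch is v² ≈ u**3 to lowest order — this is a cusp.
Classification: cusp.


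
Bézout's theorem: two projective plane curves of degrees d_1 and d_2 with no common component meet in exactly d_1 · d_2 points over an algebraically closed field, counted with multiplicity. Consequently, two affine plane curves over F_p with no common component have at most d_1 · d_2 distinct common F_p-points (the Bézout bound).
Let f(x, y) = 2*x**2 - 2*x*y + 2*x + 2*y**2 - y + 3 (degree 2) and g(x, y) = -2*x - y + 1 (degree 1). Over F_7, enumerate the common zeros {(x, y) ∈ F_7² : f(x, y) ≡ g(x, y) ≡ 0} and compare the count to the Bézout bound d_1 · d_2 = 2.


Common zeros: {(3, 2)}; count = 1; Bézout bound = 2.

deg(f) = 2, deg(g) = 1, so Bézout bound = 2.
Scan x ∈ F_7. For each x, list the y ∈ F_7 with f(x, y) ≡ 0 and those with g(x, y) ≡ 0 (mod 7); the common zeros in that column are the intersection.
  x = 0: f ≡ 0 at y ∈ ∅; g ≡ 0 at y ∈ {1}; common: ∅.
  x = 1: f ≡ 0 at y ∈ {0, 5}; g ≡ 0 at y ∈ {6}; common: ∅.
  x = 2: f ≡ 0 at y ∈ ∅; g ≡ 0 at y ∈ {4}; common: ∅.
  x = 3: f ≡ 0 at y ∈ {2, 5}; g ≡ 0 at y ∈ {2}; common: {2}.
  x = 4: f ≡ 0 at y ∈ ∅; g ≡ 0 at y ∈ {0}; common: ∅.
  x = 5: f ≡ 0 at y ∈ {0, 2}; g ≡ 0 at y ∈ {5}; common: ∅.
  x = 6: f ≡ 0 at y ∈ ∅; g ≡ 0 at y ∈ {3}; common: ∅.
Collecting: common zeros = {(3, 2)}, so the count is 1.
Comparison with the Bézout bound: 1 ≤ 2 = deg(f)·deg(g), as expected for curves with no common component (the affine F_7-count falls short of the bound because intersections may lie at infinity, over extension fields, or carry multiplicity).


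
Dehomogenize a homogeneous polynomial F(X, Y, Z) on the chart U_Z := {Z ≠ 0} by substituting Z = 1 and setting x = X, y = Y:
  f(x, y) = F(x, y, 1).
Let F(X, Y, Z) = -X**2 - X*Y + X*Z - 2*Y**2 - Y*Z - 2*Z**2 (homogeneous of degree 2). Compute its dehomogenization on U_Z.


f(x, y) = -x**2 - x*y + x - 2*y**2 - y - 2

On U_Z we set Z = 1. Each monomial c·X^i·Y^j·Z^k in F becomes c·x^i·y^j·1^k = c·x^i·y^j.
Substituting Z = 1: F(X, Y, 1) = -x**2 - x*y + x - 2*y**2 - y - 2.
Note: deg(f) ≤ deg(F) = 2; strict inequality happens when F is divisible by Z (lost terms).


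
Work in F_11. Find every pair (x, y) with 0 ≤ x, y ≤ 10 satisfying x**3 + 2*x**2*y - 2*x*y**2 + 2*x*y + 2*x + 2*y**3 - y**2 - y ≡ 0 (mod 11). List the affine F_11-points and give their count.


Affine F_11-points: {(0, 0), (0, 1), (0, 5), (2, 6), (3, 0), (4, 10), (6, 7), (7, 8), (8, 0), (8, 3), (9, 2), (9, 4), (9, 9)}; count = 13.

For each of the 121 pairs (x, y) ∈ F_11², evaluate f(x, y) mod 11. Record the zeros.
  x = 0: [0↦0, 1↦0, 2↦10, 3↦9, 4↦9, 5↦0, 6↦5, 7↦3, 8↦6, 9↦4, 10↦9]  zeros at y ∈ {0, 1, 5}
  x = 1: [0↦3, 1↦5, 2↦2, 3↦6, 4↦7, 5↦6, 6↦4, 7↦2, 8↦1, 9↦2, 10↦6]  zeros at y ∈ ∅
  x = 2: [0↦1, 1↦9, 2↦8, 3↦10, 4↦5, 5↦5, 6↦0, 7↦2, 8↦1, 9↦9, 10↦5]  zeros at y ∈ {6}
  x = 3: [0↦0, 1↦7, 2↦1, 3↦5, 4↦9, 5↦3, 6↦10, 7↦9, 8↦1, 9↦9, 10↦1]  zeros at y ∈ {0}
  x = 4: [0↦6, 1↦5, 2↦9, 3↦8, 4↦3, 5↦6, 6↦7, 7↦7, 8↦7, 9↦8, 10↦0]  zeros at y ∈ {10}
  x = 5: [0↦3, 1↦9, 2↦5, 3↦3, 4↦4, 5↦9, 6↦8, 7↦2, 8↦3, 9↦1, 10↦8]  zeros at y ∈ ∅
  x = 6: [0↦8, 1↦3, 2↦6, 3↦7, 4↦7, 5↦7, 6↦8, 7↦0, 8↦6, 9↦5, 10↦9]  zeros at y ∈ {7}
  x = 7: [0↦5, 1↦4, 2↦7, 3↦4, 4↦7, 5↦6, 6↦2, 7↦7, 8↦0, 9↦4, 10↦9]  zeros at y ∈ {8}
  x = 8: [0↦0, 1↦7, 2↦3, 3↦0, 4↦10, 5↦1, 6↦7, 7↦7, 8↦2, 9↦4, 10↦3]  zeros at y ∈ {0, 3}
  x = 9: [0↦10, 1↦7, 2↦0, 3↦1, 4↦0, 5↦9, 6↦7, 7↦6, 8↦7, 9↦0, 10↦8]  zeros at y ∈ {2, 4, 9}
  x = 10: [0↦8, 1↦10, 2↦4, 3↦2, 4↦5, 5↦3, 6↦8, 7↦10, 8↦10, 9↦9, 10↦8]  zeros at y ∈ ∅
Collecting zeros: affine points = {(0, 0), (0, 1), (0, 5), (2, 6), (3, 0), (4, 10), (6, 7), (7, 8), (8, 0), (8, 3), (9, 2), (9, 4), (9, 9)}.
Total count |C(F_11)_aff| = 13.


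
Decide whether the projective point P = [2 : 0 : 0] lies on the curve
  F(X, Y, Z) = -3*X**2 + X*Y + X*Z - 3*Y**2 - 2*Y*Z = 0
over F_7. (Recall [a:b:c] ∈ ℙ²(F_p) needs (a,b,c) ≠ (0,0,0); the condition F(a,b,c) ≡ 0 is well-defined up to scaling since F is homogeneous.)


F(2,0,0) ≡ 2 (mod 7); P is NOT on the curve.

Evaluate F(2, 0, 0) term-by-term (mod 7).
  -3*X**2 ↦ -3·4·1·1 = -12
  X*Y ↦ 1·2·0·1 = 0
  X*Z ↦ 1·2·1·0 = 0
  -3*Y**2 ↦ -3·1·0·1 = 0
  -2*Y*Z ↦ -2·1·0·0 = 0
Sum: F(2, 0, 0) = (-12) + (0) + (0) + (0) + (0) = -12.
Reducing mod 7: -12 ≡ 2 (mod 7).
Since F(a, b, c) ≡ 2 ≠ 0 (mod 7), P does NOT lie on the curve.


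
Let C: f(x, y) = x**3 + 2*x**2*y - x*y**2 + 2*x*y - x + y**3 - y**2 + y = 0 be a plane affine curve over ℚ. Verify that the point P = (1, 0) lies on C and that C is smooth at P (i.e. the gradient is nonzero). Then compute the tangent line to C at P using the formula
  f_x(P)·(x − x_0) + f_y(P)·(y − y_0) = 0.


Tangent line at P: 2*x + 5*y - 2 = 0.

Step 1: f(1, 0) = 0, so P lies on C.
Step 2: partial derivatives
  f_x(x, y) = 3*x**2 + 4*x*y - y**2 + 2*y - 1, f_y(x, y) = 2*x**2 - 2*x*y + 2*x + 3*y**2 - 2*y + 1.
  f_x(P) = 2, f_y(P) = 5 (gradient nonzero, so P is smooth).
Step 3: tangent line at P: 2·(x − 1) + 5·(y − 0) = 0.
Expanding: 2*x + 5*y - 2 = 0.


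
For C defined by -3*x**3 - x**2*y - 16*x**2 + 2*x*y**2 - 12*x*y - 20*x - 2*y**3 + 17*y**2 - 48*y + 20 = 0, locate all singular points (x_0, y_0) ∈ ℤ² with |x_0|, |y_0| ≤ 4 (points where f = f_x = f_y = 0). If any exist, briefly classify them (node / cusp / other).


Singular points: {(-2, 2)}; classification: cusp.

Compute partial derivatives:
  f_x = -9*x**2 - 2*x*y - 32*x + 2*y**2 - 12*y - 20.
  f_y = -x**2 + 4*x*y - 12*x - 6*y**2 + 34*y - 48.
Scan x_0 ∈ {−4, ..., 4}. For each x_0, f_y(x_0, y) is a polynomial in y; find its integer roots y ∈ {−4, ..., 4}, then test f_x and f at those candidates.
  x = -4: f_y(-4, y) = -6*y**2 + 18*y - 16; no integer root y with |y| ≤ 4.
  x = -3: f_y(-3, y) = -6*y**2 + 22*y - 21; no integer root y with |y| ≤ 4.
  x = -2: f_y(-2, y) = -6*y**2 + 26*y - 28; vanishes at y ∈ {2}. (-2, 2): f_x = 0, f = 0 — SINGULAR.
  x = -1: f_y(-1, y) = -6*y**2 + 30*y - 37; no integer root y with |y| ≤ 4.
  x = 0: f_y(0, y) = -6*y**2 + 34*y - 48; vanishes at y ∈ {3}. (0, 3): f_x = -38 ≠ 0.
  x = 1: f_y(1, y) = -6*y**2 + 38*y - 61; no integer root y with |y| ≤ 4.
  x = 2: f_y(2, y) = -6*y**2 + 42*y - 76; no integer root y with |y| ≤ 4.
  x = 3: f_y(3, y) = -6*y**2 + 46*y - 93; no integer root y with |y| ≤ 4.
  x = 4: f_y(4, y) = -6*y**2 + 50*y - 112; no integer root y with |y| ≤ 4.
Only singular point on the grid: (-2, 2).
Classify: substitute x = -2 + u, y = 2 + v and expand: f = -3*u**3 - u**2*v + 2*u*v**2 - 2*v**3 + v**2.
No constant or linear terms (consistent with a singular point). Quadratic part: v**2. Cubic part: -3*u**3 - u**2*v + 2*u*v**2 - 2*v**3.
The quadratic part v**2 is a perfect square, so there is a single (double) tangent line v = 0, i.e. y = 2. Restricting the cubic part to that line (v = 0) leaves -3*u**3 ≠ 0, so f is not divisible by v and the branch is v² ≈ 3*u**3 to lowest order — this is a cusp.
Classification: cusp.


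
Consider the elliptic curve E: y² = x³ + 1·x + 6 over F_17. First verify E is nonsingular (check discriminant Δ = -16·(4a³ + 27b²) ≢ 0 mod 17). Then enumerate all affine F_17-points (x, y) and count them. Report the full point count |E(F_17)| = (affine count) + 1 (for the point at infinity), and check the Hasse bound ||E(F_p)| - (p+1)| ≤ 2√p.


Affine points = {(1, 5), (1, 12), (2, 4), (2, 13), (3, 6), (3, 11), (5, 0), (7, 4), (7, 13), (8, 4), (8, 13), (9, 8), (9, 9), (10, 8), (10, 9), (15, 8), (15, 9), (16, 2), (16, 15)}; affine count = 19; |E(F_17)| = 20.

Discriminant check: Δ ∝ 4a³ + 27b² = 4·1³ + 27·6² = 4·1 + 27·36 ≡ 7 (mod 17). Nonzero ⇒ E is nonsingular.
For each x ∈ F_17, compute rhs = x³ + 1·x + 6 mod 17, then count y ∈ F_17 with y² ≡ rhs.
  x = 0: rhs = 6, matching y values: none (0 points).
  x = 1: rhs = 8, matching y values: 5, 12 (2 points).
  x = 2: rhs = 16, matching y values: 4, 13 (2 points).
  x = 3: rhs = 2, matching y values: 6, 11 (2 points).
  x = 4: rhs = 6, matching y values: none (0 points).
  x = 5: rhs = 0, matching y values: 0 (1 points).
  x = 6: rhs = 7, matching y values: none (0 points).
  x = 7: rhs = 16, matching y values: 4, 13 (2 points).
  x = 8: rhs = 16, matching y values: 4, 13 (2 points).
  x = 9: rhs = 13, matching y values: 8, 9 (2 points).
  x = 10: rhs = 13, matching y values: 8, 9 (2 points).
  x = 11: rhs = 5, matching y values: none (0 points).
  x = 12: rhs = 12, matching y values: none (0 points).
  x = 13: rhs = 6, matching y values: none (0 points).
  x = 14: rhs = 10, matching y values: none (0 points).
  x = 15: rhs = 13, matching y values: 8, 9 (2 points).
  x = 16: rhs = 4, matching y values: 2, 15 (2 points).
Total affine count: 19.
Full point count |E(F_17)| = 19 + 1 = 20.
Hasse bound: |20 − (17+1)| = |2| = 2 ≤ 2√17 ≈ 8.2462 ✓.


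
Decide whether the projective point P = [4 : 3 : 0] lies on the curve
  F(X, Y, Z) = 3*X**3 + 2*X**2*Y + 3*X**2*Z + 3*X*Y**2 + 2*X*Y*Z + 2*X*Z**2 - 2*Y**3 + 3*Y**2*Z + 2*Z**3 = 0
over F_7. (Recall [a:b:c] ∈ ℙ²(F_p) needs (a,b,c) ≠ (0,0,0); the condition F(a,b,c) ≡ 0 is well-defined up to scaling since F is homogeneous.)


F(4,3,0) ≡ 6 (mod 7); P is NOT on the curve.

Evaluate F(4, 3, 0) term-by-term (mod 7).
  3*X**3 ↦ 3·64·1·1 = 192
  2*X**2*Y ↦ 2·16·3·1 = 96
  3*X**2*Z ↦ 3·16·1·0 = 0
  3*X*Y**2 ↦ 3·4·9·1 = 108
  2*X*Y*Z ↦ 2·4·3·0 = 0
  2*X*Z**2 ↦ 2·4·1·0 = 0
  -2*Y**3 ↦ -2·1·27·1 = -54
  3*Y**2*Z ↦ 3·1·9·0 = 0
  2*Z**3 ↦ 2·1·1·0 = 0
Sum: F(4, 3, 0) = (192) + (96) + (0) + (108) + (0) + (0) + (-54) + (0) + (0) = 342.
Reducing mod 7: 342 ≡ 6 (mod 7).
Since F(a, b, c) ≡ 6 ≠ 0 (mod 7), P does NOT lie on the curve.


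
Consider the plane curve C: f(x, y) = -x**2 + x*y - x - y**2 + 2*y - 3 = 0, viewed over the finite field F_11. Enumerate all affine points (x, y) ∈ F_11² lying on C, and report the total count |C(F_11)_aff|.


Affine F_11-points: {(0, 4), (0, 9), (1, 7), (3, 1), (3, 4), (5, 0), (5, 7), (6, 2), (6, 6), (8, 1), (8, 9), (10, 6)}; count = 12.

For each of the 121 pairs (x, y) ∈ F_11², evaluate f(x, y) mod 11. Record the zeros.
  x = 0: [0↦8, 1↦9, 2↦8, 3↦5, 4↦0, 5↦4, 6↦6, 7↦6, 8↦4, 9↦0, 10↦5]  zeros at y ∈ {4, 9}
  x = 1: [0↦6, 1↦8, 2↦8, 3↦6, 4↦2, 5↦7, 6↦10, 7↦0, 8↦10, 9↦7, 10↦2]  zeros at y ∈ {7}
  x = 2: [0↦2, 1↦5, 2↦6, 3↦5, 4↦2, 5↦8, 6↦1, 7↦3, 8↦3, 9↦1, 10↦8]  zeros at y ∈ ∅
  x = 3: [0↦7, 1↦0, 2↦2, 3↦2, 4↦0, 5↦7, 6↦1, 7↦4, 8↦5, 9↦4, 10↦1]  zeros at y ∈ {1, 4}
  x = 4: [0↦10, 1↦4, 2↦7, 3↦8, 4↦7, 5↦4, 6↦10, 7↦3, 8↦5, 9↦5, 10↦3]  zeros at y ∈ ∅
  x = 5: [0↦0, 1↦6, 2↦10, 3↦1, 4↦1, 5↦10, 6↦6, 7↦0, 8↦3, 9↦4, 10↦3]  zeros at y ∈ {0, 7}
  x = 6: [0↦10, 1↦6, 2↦0, 3↦3, 4↦4, 5↦3, 6↦0, 7↦6, 8↦10, 9↦1, 10↦1]  zeros at y ∈ {2, 6}
  x = 7: [0↦7, 1↦4, 2↦10, 3↦3, 4↦5, 5↦5, 6↦3, 7↦10, 8↦4, 9↦7, 10↦8]  zeros at y ∈ ∅
  x = 8: [0↦2, 1↦0, 2↦7, 3↦1, 4↦4, 5↦5, 6↦4, 7↦1, 8↦7, 9↦0, 10↦2]  zeros at y ∈ {1, 9}
  x = 9: [0↦6, 1↦5, 2↦2, 3↦8, 4↦1, 5↦3, 6↦3, 7↦1, 8↦8, 9↦2, 10↦5]  zeros at y ∈ ∅
  x = 10: [0↦8, 1↦8, 2↦6, 3↦2, 4↦7, 5↦10, 6↦0, 7↦10, 8↦7, 9↦2, 10↦6]  zeros at y ∈ {6}
Collecting zeros: affine points = {(0, 4), (0, 9), (1, 7), (3, 1), (3, 4), (5, 0), (5, 7), (6, 2), (6, 6), (8, 1), (8, 9), (10, 6)}.
Total count |C(F_11)_aff| = 12.


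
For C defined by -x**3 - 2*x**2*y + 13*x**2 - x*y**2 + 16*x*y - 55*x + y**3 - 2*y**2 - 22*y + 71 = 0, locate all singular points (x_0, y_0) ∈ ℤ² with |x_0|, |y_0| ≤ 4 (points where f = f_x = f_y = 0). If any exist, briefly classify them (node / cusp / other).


Singular points: {(3, 2)}; classification: cusp.

Compute partial derivatives:
  f_x = -3*x**2 - 4*x*y + 26*x - y**2 + 16*y - 55.
  f_y = -2*x**2 - 2*x*y + 16*x + 3*y**2 - 4*y - 22.
Scan x_0 ∈ {−4, ..., 4}. For each x_0, f_y(x_0, y) is a polynomial in y; find its integer roots y ∈ {−4, ..., 4}, then test f_x and f at those candidates.
  x = -4: f_y(-4, y) = 3*y**2 + 4*y - 118; no integer root y with |y| ≤ 4.
  x = -3: f_y(-3, y) = 3*y**2 + 2*y - 88; no integer root y with |y| ≤ 4.
  x = -2: f_y(-2, y) = 3*y**2 - 62; no integer root y with |y| ≤ 4.
  x = -1: f_y(-1, y) = 3*y**2 - 2*y - 40; vanishes at y ∈ {4}. (-1, 4): f_x = -20 ≠ 0.
  x = 0: f_y(0, y) = 3*y**2 - 4*y - 22; no integer root y with |y| ≤ 4.
  x = 1: f_y(1, y) = 3*y**2 - 6*y - 8; no integer root y with |y| ≤ 4.
  x = 2: f_y(2, y) = 3*y**2 - 8*y + 2; no integer root y with |y| ≤ 4.
  x = 3: f_y(3, y) = 3*y**2 - 10*y + 8; vanishes at y ∈ {2}. (3, 2): f_x = 0, f = 0 — SINGULAR.
  x = 4: f_y(4, y) = 3*y**2 - 12*y + 10; no integer root y with |y| ≤ 4.
Only singular point on the grid: (3, 2).
Classify: substitute x = 3 + u, y = 2 + v and expand: f = -u**3 - 2*u**2*v - u*v**2 + v**3 + v**2.
No constant or linear terms (consistent with a singular point). Quadratic part: v**2. Cubic part: -u**3 - 2*u**2*v - u*v**2 + v**3.
The quadratic part v**2 is a perfect square, so there is a single (double) tangent line v = 0, i.e. y = 2. Restricting the cubic part to that line (v = 0) leaves -u**3 ≠ 0, so f is not divisible by v and the branch is v² ≈ u**3 to lowest order — this is a cusp.
Classification: cusp.


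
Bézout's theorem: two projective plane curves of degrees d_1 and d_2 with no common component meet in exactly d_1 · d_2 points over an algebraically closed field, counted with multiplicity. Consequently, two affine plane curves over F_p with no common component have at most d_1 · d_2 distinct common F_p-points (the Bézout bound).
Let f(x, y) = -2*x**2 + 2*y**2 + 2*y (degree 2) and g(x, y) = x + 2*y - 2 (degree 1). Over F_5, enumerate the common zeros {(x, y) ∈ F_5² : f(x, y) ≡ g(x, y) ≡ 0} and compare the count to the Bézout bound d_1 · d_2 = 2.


Common zeros: ∅; count = 0; Bézout bound = 2.

deg(f) = 2, deg(g) = 1, so Bézout bound = 2.
Scan x ∈ F_5. For each x, list the y ∈ F_5 with f(x, y) ≡ 0 and those with g(x, y) ≡ 0 (mod 5); the common zeros in that column are the intersection.
  x = 0: f ≡ 0 at y ∈ {0, 4}; g ≡ 0 at y ∈ {1}; common: ∅.
  x = 1: f ≡ 0 at y ∈ {2}; g ≡ 0 at y ∈ {3}; common: ∅.
  x = 2: f ≡ 0 at y ∈ ∅; g ≡ 0 at y ∈ {0}; common: ∅.
  x = 3: f ≡ 0 at y ∈ ∅; g ≡ 0 at y ∈ {2}; common: ∅.
  x = 4: f ≡ 0 at y ∈ {2}; g ≡ 0 at y ∈ {4}; common: ∅.
Collecting: common zeros = ∅, so the count is 0.
Comparison with the Bézout bound: 0 ≤ 2 = deg(f)·deg(g), as expected for curves with no common component (the affine F_5-count falls short of the bound because intersections may lie at infinity, over extension fields, or carry multiplicity).


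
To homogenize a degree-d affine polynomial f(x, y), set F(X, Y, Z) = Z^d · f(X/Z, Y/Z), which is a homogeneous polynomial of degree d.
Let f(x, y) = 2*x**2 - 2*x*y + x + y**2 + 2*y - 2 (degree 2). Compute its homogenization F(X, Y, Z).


F(X, Y, Z) = 2*X**2 - 2*X*Y + X*Z + Y**2 + 2*Y*Z - 2*Z**2

deg(f) = 2.
Substitute x = X/Z, y = Y/Z into f, then multiply by Z^2.
  monomial 2·x^2·y^0 ↦ 2·X^2·Y^0·Z^0.
  monomial -2·x^1·y^1 ↦ -2·X^1·Y^1·Z^0.
  monomial 1·x^1·y^0 ↦ 1·X^1·Y^0·Z^1.
  monomial 1·x^0·y^2 ↦ 1·X^0·Y^2·Z^0.
  monomial 2·x^0·y^1 ↦ 2·X^0·Y^1·Z^1.
  monomial -2·x^0·y^0 ↦ -2·X^0·Y^0·Z^2.
Collecting: F(X, Y, Z) = 2*X**2 - 2*X*Y + X*Z + Y**2 + 2*Y*Z - 2*Z**2.


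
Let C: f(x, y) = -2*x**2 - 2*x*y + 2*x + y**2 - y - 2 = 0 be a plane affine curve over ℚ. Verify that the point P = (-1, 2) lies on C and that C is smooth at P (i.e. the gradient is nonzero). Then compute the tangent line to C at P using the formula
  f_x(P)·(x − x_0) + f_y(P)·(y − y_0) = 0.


Tangent line at P: 2*x + 5*y - 8 = 0.

Step 1: f(-1, 2) = 0, so P lies on C.
Step 2: partial derivatives
  f_x(x, y) = -4*x - 2*y + 2, f_y(x, y) = -2*x + 2*y - 1.
  f_x(P) = 2, f_y(P) = 5 (gradient nonzero, so P is smooth).
Step 3: tangent line at P: 2·(x − -1) + 5·(y − 2) = 0.
Expanding: 2*x + 5*y - 8 = 0.


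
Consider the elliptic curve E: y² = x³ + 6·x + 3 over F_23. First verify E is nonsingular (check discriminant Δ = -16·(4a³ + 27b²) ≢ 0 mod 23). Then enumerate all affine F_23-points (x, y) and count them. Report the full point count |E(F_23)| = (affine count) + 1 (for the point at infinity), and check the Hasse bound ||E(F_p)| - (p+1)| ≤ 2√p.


Affine points = {(0, 7), (0, 16), (2, 0), (3, 5), (3, 18), (6, 5), (6, 18), (9, 2), (9, 21), (12, 3), (12, 20), (13, 1), (13, 22), (14, 5), (14, 18), (15, 8), (15, 15), (16, 3), (16, 20), (17, 2), (17, 21), (18, 3), (18, 20), (20, 2), (20, 21), (21, 11), (21, 12)}; affine count = 27; |E(F_23)| = 28.

Discriminant check: Δ ∝ 4a³ + 27b² = 4·6³ + 27·3² = 4·216 + 27·9 ≡ 3 (mod 23). Nonzero ⇒ E is nonsingular.
For each x ∈ F_23, compute rhs = x³ + 6·x + 3 mod 23, then count y ∈ F_23 with y² ≡ rhs.
  x = 0: rhs = 3, matching y values: 7, 16 (2 points).
  x = 1: rhs = 10, matching y values: none (0 points).
  x = 2: rhs = 0, matching y values: 0 (1 points).
  x = 3: rhs = 2, matching y values: 5, 18 (2 points).
  x = 4: rhs = 22, matching y values: none (0 points).
  x = 5: rhs = 20, matching y values: none (0 points).
  x = 6: rhs = 2, matching y values: 5, 18 (2 points).
  x = 7: rhs = 20, matching y values: none (0 points).
  x = 8: rhs = 11, matching y values: none (0 points).
  x = 9: rhs = 4, matching y values: 2, 21 (2 points).
  x = 10: rhs = 5, matching y values: none (0 points).
  x = 11: rhs = 20, matching y values: none (0 points).
  x = 12: rhs = 9, matching y values: 3, 20 (2 points).
  x = 13: rhs = 1, matching y values: 1, 22 (2 points).
  x = 14: rhs = 2, matching y values: 5, 18 (2 points).
  x = 15: rhs = 18, matching y values: 8, 15 (2 points).
  x = 16: rhs = 9, matching y values: 3, 20 (2 points).
  x = 17: rhs = 4, matching y values: 2, 21 (2 points).
  x = 18: rhs = 9, matching y values: 3, 20 (2 points).
  x = 19: rhs = 7, matching y values: none (0 points).
  x = 20: rhs = 4, matching y values: 2, 21 (2 points).
  x = 21: rhs = 6, matching y values: 11, 12 (2 points).
  x = 22: rhs = 19, matching y values: none (0 points).
Total affine count: 27.
Full point count |E(F_23)| = 27 + 1 = 28.
Hasse bound: |28 − (23+1)| = |4| = 4 ≤ 2√23 ≈ 9.5917 ✓.


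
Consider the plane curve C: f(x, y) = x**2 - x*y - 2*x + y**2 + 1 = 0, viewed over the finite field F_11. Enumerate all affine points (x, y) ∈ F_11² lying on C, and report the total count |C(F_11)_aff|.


Affine F_11-points: {(1, 0), (1, 1), (2, 1), (3, 6), (3, 8), (5, 6), (5, 10), (7, 8), (7, 10), (8, 4), (9, 4), (9, 5)}; count = 12.

For each of the 121 pairs (x, y) ∈ F_11², evaluate f(x, y) mod 11. Record the zeros.
  x = 0: [0↦1, 1↦2, 2↦5, 3↦10, 4↦6, 5↦4, 6↦4, 7↦6, 8↦10, 9↦5, 10↦2]  zeros at y ∈ ∅
  x = 1: [0↦0, 1↦0, 2↦2, 3↦6, 4↦1, 5↦9, 6↦8, 7↦9, 8↦1, 9↦6, 10↦2]  zeros at y ∈ {0, 1}
  x = 2: [0↦1, 1↦0, 2↦1, 3↦4, 4↦9, 5↦5, 6↦3, 7↦3, 8↦5, 9↦9, 10↦4]  zeros at y ∈ {1}
  x = 3: [0↦4, 1↦2, 2↦2, 3↦4, 4↦8, 5↦3, 6↦0, 7↦10, 8↦0, 9↦3, 10↦8]  zeros at y ∈ {6, 8}
  x = 4: [0↦9, 1↦6, 2↦5, 3↦6, 4↦9, 5↦3, 6↦10, 7↦8, 8↦8, 9↦10, 10↦3]  zeros at y ∈ ∅
  x = 5: [0↦5, 1↦1, 2↦10, 3↦10, 4↦1, 5↦5, 6↦0, 7↦8, 8↦7, 9↦8, 10↦0]  zeros at y ∈ {6, 10}
  x = 6: [0↦3, 1↦9, 2↦6, 3↦5, 4↦6, 5↦9, 6↦3, 7↦10, 8↦8, 9↦8, 10↦10]  zeros at y ∈ ∅
  x = 7: [0↦3, 1↦8, 2↦4, 3↦2, 4↦2, 5↦4, 6↦8, 7↦3, 8↦0, 9↦10, 10↦0]  zeros at y ∈ {8, 10}
  x = 8: [0↦5, 1↦9, 2↦4, 3↦1, 4↦0, 5↦1, 6↦4, 7↦9, 8↦5, 9↦3, 10↦3]  zeros at y ∈ {4}
  x = 9: [0↦9, 1↦1, 2↦6, 3↦2, 4↦0, 5↦0, 6↦2, 7↦6, 8↦1, 9↦9, 10↦8]  zeros at y ∈ {4, 5}
  x = 10: [0↦4, 1↦6, 2↦10, 3↦5, 4↦2, 5↦1, 6↦2, 7↦5, 8↦10, 9↦6, 10↦4]  zeros at y ∈ ∅
Collecting zeros: affine points = {(1, 0), (1, 1), (2, 1), (3, 6), (3, 8), (5, 6), (5, 10), (7, 8), (7, 10), (8, 4), (9, 4), (9, 5)}.
Total count |C(F_11)_aff| = 12.


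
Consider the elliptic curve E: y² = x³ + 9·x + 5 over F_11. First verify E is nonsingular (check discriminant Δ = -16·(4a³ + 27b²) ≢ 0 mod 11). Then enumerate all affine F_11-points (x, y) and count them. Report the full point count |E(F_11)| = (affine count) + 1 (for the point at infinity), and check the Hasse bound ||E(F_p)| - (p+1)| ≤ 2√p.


Affine points = {(0, 4), (0, 7), (1, 2), (1, 9), (2, 3), (2, 8), (3, 2), (3, 9), (6, 0), (7, 2), (7, 9), (9, 1), (9, 10)}; affine count = 13; |E(F_11)| = 14.

Discriminant check: Δ ∝ 4a³ + 27b² = 4·9³ + 27·5² = 4·729 + 27·25 ≡ 5 (mod 11). Nonzero ⇒ E is nonsingular.
For each x ∈ F_11, compute rhs = x³ + 9·x + 5 mod 11, then count y ∈ F_11 with y² ≡ rhs.
  x = 0: rhs = 5, matching y values: 4, 7 (2 points).
  x = 1: rhs = 4, matching y values: 2, 9 (2 points).
  x = 2: rhs = 9, matching y values: 3, 8 (2 points).
  x = 3: rhs = 4, matching y values: 2, 9 (2 points).
  x = 4: rhs = 6, matching y values: none (0 points).
  x = 5: rhs = 10, matching y values: none (0 points).
  x = 6: rhs = 0, matching y values: 0 (1 points).
  x = 7: rhs = 4, matching y values: 2, 9 (2 points).
  x = 8: rhs = 6, matching y values: none (0 points).
  x = 9: rhs = 1, matching y values: 1, 10 (2 points).
  x = 10: rhs = 6, matching y values: none (0 points).
Total affine count: 13.
Full point count |E(F_11)| = 13 + 1 = 14.
Hasse bound: |14 − (11+1)| = |2| = 2 ≤ 2√11 ≈ 6.6332 ✓.


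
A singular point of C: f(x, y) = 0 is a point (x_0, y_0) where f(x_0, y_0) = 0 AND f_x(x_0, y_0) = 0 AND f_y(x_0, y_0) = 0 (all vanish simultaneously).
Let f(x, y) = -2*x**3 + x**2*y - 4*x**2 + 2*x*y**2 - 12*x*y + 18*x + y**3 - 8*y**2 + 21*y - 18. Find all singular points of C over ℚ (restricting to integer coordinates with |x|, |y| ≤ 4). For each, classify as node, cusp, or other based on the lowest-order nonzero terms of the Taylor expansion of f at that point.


Singular points: {(0, 3)}; classification: node.

Compute partial derivatives:
  f_x = -6*x**2 + 2*x*y - 8*x + 2*y**2 - 12*y + 18.
  f_y = x**2 + 4*x*y - 12*x + 3*y**2 - 16*y + 21.
Scan x_0 ∈ {−4, ..., 4}. For each x_0, f_y(x_0, y) is a polynomial in y; find its integer roots y ∈ {−4, ..., 4}, then test f_x and f at those candidates.
  x = -4: f_y(-4, y) = 3*y**2 - 32*y + 85; no integer root y with |y| ≤ 4.
  x = -3: f_y(-3, y) = 3*y**2 - 28*y + 66; no integer root y with |y| ≤ 4.
  x = -2: f_y(-2, y) = 3*y**2 - 24*y + 49; no integer root y with |y| ≤ 4.
  x = -1: f_y(-1, y) = 3*y**2 - 20*y + 34; no integer root y with |y| ≤ 4.
  x = 0: f_y(0, y) = 3*y**2 - 16*y + 21; vanishes at y ∈ {3}. (0, 3): f_x = 0, f = 0 — SINGULAR.
  x = 1: f_y(1, y) = 3*y**2 - 12*y + 10; no integer root y with |y| ≤ 4.
  x = 2: f_y(2, y) = 3*y**2 - 8*y + 1; no integer root y with |y| ≤ 4.
  x = 3: f_y(3, y) = 3*y**2 - 4*y - 6; no integer root y with |y| ≤ 4.
  x = 4: f_y(4, y) = 3*y**2 - 11; no integer root y with |y| ≤ 4.
Only singular point on the grid: (0, 3).
Classify: substitute x = 0 + u, y = 3 + v and expand: f = -2*u**3 + u**2*v - u**2 + 2*u*v**2 + v**3 + v**2.
No constant or linear terms (consistent with a singular point). Quadratic part: -u**2 + v**2. Cubic part: -2*u**3 + u**2*v + 2*u*v**2 + v**3.
The quadratic part v**2 - u**2 = (v − u)(v + u) splits into two distinct linear factors, so there are two distinct tangent lines y − 3 = ±(x − 0) — this is a node (ordinary double point).
Classification: node.


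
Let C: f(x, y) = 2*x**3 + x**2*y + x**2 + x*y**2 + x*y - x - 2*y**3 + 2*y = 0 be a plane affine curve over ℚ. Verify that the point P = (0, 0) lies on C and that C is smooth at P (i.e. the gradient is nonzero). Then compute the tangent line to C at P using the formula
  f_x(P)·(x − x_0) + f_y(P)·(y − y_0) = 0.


Tangent line at P: -x + 2*y = 0.

Step 1: f(0, 0) = 0, so P lies on C.
Step 2: partial derivatives
  f_x(x, y) = 6*x**2 + 2*x*y + 2*x + y**2 + y - 1, f_y(x, y) = x**2 + 2*x*y + x - 6*y**2 + 2.
  f_x(P) = -1, f_y(P) = 2 (gradient nonzero, so P is smooth).
Step 3: tangent line at P: -1·(x − 0) + 2·(y − 0) = 0.
Expanding: -x + 2*y = 0.


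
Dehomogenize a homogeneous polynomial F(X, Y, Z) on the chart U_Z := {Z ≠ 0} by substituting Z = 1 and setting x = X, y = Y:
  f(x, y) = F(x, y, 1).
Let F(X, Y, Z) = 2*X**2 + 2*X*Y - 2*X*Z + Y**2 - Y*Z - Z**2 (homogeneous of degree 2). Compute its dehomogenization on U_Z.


f(x, y) = 2*x**2 + 2*x*y - 2*x + y**2 - y - 1

On U_Z we set Z = 1. Each monomial c·X^i·Y^j·Z^k in F becomes c·x^i·y^j·1^k = c·x^i·y^j.
Substituting Z = 1: F(X, Y, 1) = 2*x**2 + 2*x*y - 2*x + y**2 - y - 1.
Note: deg(f) ≤ deg(F) = 2; strict inequality happens when F is divisible by Z (lost terms).


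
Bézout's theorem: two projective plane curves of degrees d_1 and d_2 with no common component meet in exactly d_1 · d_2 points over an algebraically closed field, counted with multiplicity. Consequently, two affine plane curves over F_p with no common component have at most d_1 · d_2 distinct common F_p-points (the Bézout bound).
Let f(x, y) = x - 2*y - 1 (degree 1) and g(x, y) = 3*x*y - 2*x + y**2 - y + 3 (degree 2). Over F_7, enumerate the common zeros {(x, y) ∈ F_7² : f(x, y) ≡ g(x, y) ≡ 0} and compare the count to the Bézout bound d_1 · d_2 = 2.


Common zeros: {(2, 4)}; count = 1; Bézout bound = 2.

deg(f) = 1, deg(g) = 2, so Bézout bound = 2.
Scan x ∈ F_7. For each x, list the y ∈ F_7 with f(x, y) ≡ 0 and those with g(x, y) ≡ 0 (mod 7); the common zeros in that column are the intersection.
  x = 0: f ≡ 0 at y ∈ {3}; g ≡ 0 at y ∈ ∅; common: ∅.
  x = 1: f ≡ 0 at y ∈ {0}; g ≡ 0 at y ∈ {6}; common: ∅.
  x = 2: f ≡ 0 at y ∈ {4}; g ≡ 0 at y ∈ {4, 5}; common: {4}.
  x = 3: f ≡ 0 at y ∈ {1}; g ≡ 0 at y ∈ ∅; common: ∅.
  x = 4: f ≡ 0 at y ∈ {5}; g ≡ 0 at y ∈ {1, 2}; common: ∅.
  x = 5: f ≡ 0 at y ∈ {2}; g ≡ 0 at y ∈ {0}; common: ∅.
  x = 6: f ≡ 0 at y ∈ {6}; g ≡ 0 at y ∈ ∅; common: ∅.
Collecting: common zeros = {(2, 4)}, so the count is 1.
Comparison with the Bézout bound: 1 ≤ 2 = deg(f)·deg(g), as expected for curves with no common component (the affine F_7-count falls short of the bound because intersections may lie at infinity, over extension fields, or carry multiplicity).


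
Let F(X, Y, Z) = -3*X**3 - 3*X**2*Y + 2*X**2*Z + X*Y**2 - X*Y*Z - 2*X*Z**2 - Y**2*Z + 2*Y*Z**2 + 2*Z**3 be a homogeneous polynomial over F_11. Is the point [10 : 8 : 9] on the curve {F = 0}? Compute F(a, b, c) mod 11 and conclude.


F(10,8,9) ≡ 2 (mod 11); P is NOT on the curve.

Evaluate F(10, 8, 9) term-by-term (mod 11).
  -3*X**3 ↦ -3·1000·1·1 = -3000
  -3*X**2*Y ↦ -3·100·8·1 = -2400
  2*X**2*Z ↦ 2·100·1·9 = 1800
  X*Y**2 ↦ 1·10·64·1 = 640
  -X*Y*Z ↦ -1·10·8·9 = -720
  -2*X*Z**2 ↦ -2·10·1·81 = -1620
  -Y**2*Z ↦ -1·1·64·9 = -576
  2*Y*Z**2 ↦ 2·1·8·81 = 1296
  2*Z**3 ↦ 2·1·1·729 = 1458
Sum: F(10, 8, 9) = (-3000) + (-2400) + (1800) + (640) + (-720) + (-1620) + (-576) + (1296) + (1458) = -3122.
Reducing mod 11: -3122 ≡ 2 (mod 11).
Since F(a, b, c) ≡ 2 ≠ 0 (mod 11), P does NOT lie on the curve.


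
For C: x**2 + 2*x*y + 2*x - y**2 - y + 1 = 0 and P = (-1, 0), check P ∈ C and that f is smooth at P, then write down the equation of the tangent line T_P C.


Tangent line at P: -3*y = 0.

Step 1: f(-1, 0) = 0, so P lies on C.
Step 2: partial derivatives
  f_x(x, y) = 2*x + 2*y + 2, f_y(x, y) = 2*x - 2*y - 1.
  f_x(P) = 0, f_y(P) = -3 (gradient nonzero, so P is smooth).
Step 3: tangent line at P: 0·(x − -1) + -3·(y − 0) = 0.
Expanding: -3*y = 0.


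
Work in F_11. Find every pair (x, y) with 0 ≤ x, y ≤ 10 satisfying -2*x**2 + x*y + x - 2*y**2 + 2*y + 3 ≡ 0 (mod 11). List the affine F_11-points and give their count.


Affine F_11-points: {(1, 2), (1, 5), (2, 5), (2, 8), (4, 4), (4, 10), (6, 2), (7, 0), (7, 10), (8, 8), (10, 0), (10, 6)}; count = 12.

For each of the 121 pairs (x, y) ∈ F_11², evaluate f(x, y) mod 11. Record the zeros.
  x = 0: [0↦3, 1↦3, 2↦10, 3↦2, 4↦1, 5↦7, 6↦9, 7↦7, 8↦1, 9↦2, 10↦10]  zeros at y ∈ ∅
  x = 1: [0↦2, 1↦3, 2↦0, 3↦4, 4↦4, 5↦0, 6↦3, 7↦2, 8↦8, 9↦10, 10↦8]  zeros at y ∈ {2, 5}
  x = 2: [0↦8, 1↦10, 2↦8, 3↦2, 4↦3, 5↦0, 6↦4, 7↦4, 8↦0, 9↦3, 10↦2]  zeros at y ∈ {5, 8}
  x = 3: [0↦10, 1↦2, 2↦1, 3↦7, 4↦9, 5↦7, 6↦1, 7↦2, 8↦10, 9↦3, 10↦3]  zeros at y ∈ ∅
  x = 4: [0↦8, 1↦1, 2↦1, 3↦8, 4↦0, 5↦10, 6↦5, 7↦7, 8↦5, 9↦10, 10↦0]  zeros at y ∈ {4, 10}
  x = 5: [0↦2, 1↦7, 2↦8, 3↦5, 4↦9, 5↦9, 6↦5, 7↦8, 8↦7, 9↦2, 10↦4]  zeros at y ∈ ∅
  x = 6: [0↦3, 1↦9, 2↦0, 3↦9, 4↦3, 5↦4, 6↦1, 7↦5, 8↦5, 9↦1, 10↦4]  zeros at y ∈ {2}
  x = 7: [0↦0, 1↦7, 2↦10, 3↦9, 4↦4, 5↦6, 6↦4, 7↦9, 8↦10, 9↦7, 10↦0]  zeros at y ∈ {0, 10}
  x = 8: [0↦4, 1↦1, 2↦5, 3↦5, 4↦1, 5↦4, 6↦3, 7↦9, 8↦0, 9↦9, 10↦3]  zeros at y ∈ {8}
  x = 9: [0↦4, 1↦2, 2↦7, 3↦8, 4↦5, 5↦9, 6↦9, 7↦5, 8↦8, 9↦7, 10↦2]  zeros at y ∈ ∅
  x = 10: [0↦0, 1↦10, 2↦5, 3↦7, 4↦5, 5↦10, 6↦0, 7↦8, 8↦1, 9↦1, 10↦8]  zeros at y ∈ {0, 6}
Collecting zeros: affine points = {(1, 2), (1, 5), (2, 5), (2, 8), (4, 4), (4, 10), (6, 2), (7, 0), (7, 10), (8, 8), (10, 0), (10, 6)}.
Total count |C(F_11)_aff| = 12.


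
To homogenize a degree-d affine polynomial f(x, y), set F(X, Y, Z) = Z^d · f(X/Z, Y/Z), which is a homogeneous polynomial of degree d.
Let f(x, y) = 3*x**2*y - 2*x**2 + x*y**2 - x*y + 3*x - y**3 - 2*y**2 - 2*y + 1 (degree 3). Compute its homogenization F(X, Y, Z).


F(X, Y, Z) = 3*X**2*Y - 2*X**2*Z + X*Y**2 - X*Y*Z + 3*X*Z**2 - Y**3 - 2*Y**2*Z - 2*Y*Z**2 + Z**3

deg(f) = 3.
Substitute x = X/Z, y = Y/Z into f, then multiply by Z^3.
  monomial 3·x^2·y^1 ↦ 3·X^2·Y^1·Z^0.
  monomial -2·x^2·y^0 ↦ -2·X^2·Y^0·Z^1.
  monomial 1·x^1·y^2 ↦ 1·X^1·Y^2·Z^0.
  monomial -1·x^1·y^1 ↦ -1·X^1·Y^1·Z^1.
  monomial 3·x^1·y^0 ↦ 3·X^1·Y^0·Z^2.
  monomial -1·x^0·y^3 ↦ -1·X^0·Y^3·Z^0.
  monomial -2·x^0·y^2 ↦ -2·X^0·Y^2·Z^1.
  monomial -2·x^0·y^1 ↦ -2·X^0·Y^1·Z^2.
  monomial 1·x^0·y^0 ↦ 1·X^0·Y^0·Z^3.
Collecting: F(X, Y, Z) = 3*X**2*Y - 2*X**2*Z + X*Y**2 - X*Y*Z + 3*X*Z**2 - Y**3 - 2*Y**2*Z - 2*Y*Z**2 + Z**3.


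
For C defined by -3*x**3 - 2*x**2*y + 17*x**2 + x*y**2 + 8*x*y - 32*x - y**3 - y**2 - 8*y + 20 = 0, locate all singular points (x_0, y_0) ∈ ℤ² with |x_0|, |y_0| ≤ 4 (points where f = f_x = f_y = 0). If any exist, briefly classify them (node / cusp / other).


Singular points: {(2, 0)}; classification: node.

Compute partial derivatives:
  f_x = -9*x**2 - 4*x*y + 34*x + y**2 + 8*y - 32.
  f_y = -2*x**2 + 2*x*y + 8*x - 3*y**2 - 2*y - 8.
Scan x_0 ∈ {−4, ..., 4}. For each x_0, f_y(x_0, y) is a polynomial in y; find its integer roots y ∈ {−4, ..., 4}, then test f_x and f at those candidates.
  x = -4: f_y(-4, y) = -3*y**2 - 10*y - 72; no integer root y with |y| ≤ 4.
  x = -3: f_y(-3, y) = -3*y**2 - 8*y - 50; no integer root y with |y| ≤ 4.
  x = -2: f_y(-2, y) = -3*y**2 - 6*y - 32; no integer root y with |y| ≤ 4.
  x = -1: f_y(-1, y) = -3*y**2 - 4*y - 18; no integer root y with |y| ≤ 4.
  x = 0: f_y(0, y) = -3*y**2 - 2*y - 8; no integer root y with |y| ≤ 4.
  x = 1: f_y(1, y) = -3*y**2 - 2; no integer root y with |y| ≤ 4.
  x = 2: f_y(2, y) = -3*y**2 + 2*y; vanishes at y ∈ {0}. (2, 0): f_x = 0, f = 0 — SINGULAR.
  x = 3: f_y(3, y) = -3*y**2 + 4*y - 2; no integer root y with |y| ≤ 4.
  x = 4: f_y(4, y) = -3*y**2 + 6*y - 8; no integer root y with |y| ≤ 4.
Only singular point on the grid: (2, 0).
Classify: substitute x = 2 + u, y = 0 + v and expand: f = -3*u**3 - 2*u**2*v - u**2 + u*v**2 - v**3 + v**2.
No constant or linear terms (consistent with a singular point). Quadratic part: -u**2 + v**2. Cubic part: -3*u**3 - 2*u**2*v + u*v**2 - v**3.
The quadratic part v**2 - u**2 = (v − u)(v + u) splits into two distinct linear factors, so there are two distinct tangent lines y − 0 = ±(x − 2) — this is a node (ordinary double point).
Classification: node.
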